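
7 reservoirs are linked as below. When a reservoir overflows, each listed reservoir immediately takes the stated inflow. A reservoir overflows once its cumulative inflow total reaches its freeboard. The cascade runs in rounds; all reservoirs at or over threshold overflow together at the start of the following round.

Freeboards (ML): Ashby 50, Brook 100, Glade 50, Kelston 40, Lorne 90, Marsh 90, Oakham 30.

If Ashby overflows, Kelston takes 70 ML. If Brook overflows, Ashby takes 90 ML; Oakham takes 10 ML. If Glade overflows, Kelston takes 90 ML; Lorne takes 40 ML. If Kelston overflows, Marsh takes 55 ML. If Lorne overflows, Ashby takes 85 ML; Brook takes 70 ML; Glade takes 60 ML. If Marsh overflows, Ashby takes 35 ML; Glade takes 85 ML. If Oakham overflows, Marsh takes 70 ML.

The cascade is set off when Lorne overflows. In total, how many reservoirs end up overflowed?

4

Round 1 — Lorne overflows (initial).
  Ashby: +85 → 85 ≥ 50
  Brook: +70 → 70 < 100
  Glade: +60 → 60 ≥ 50
Round 2 — Ashby, Glade overflow.
  Kelston: +70+90 → 160 ≥ 40
Round 3 — Kelston overflows.
  Marsh: +55 → 55 < 90
No further overflows.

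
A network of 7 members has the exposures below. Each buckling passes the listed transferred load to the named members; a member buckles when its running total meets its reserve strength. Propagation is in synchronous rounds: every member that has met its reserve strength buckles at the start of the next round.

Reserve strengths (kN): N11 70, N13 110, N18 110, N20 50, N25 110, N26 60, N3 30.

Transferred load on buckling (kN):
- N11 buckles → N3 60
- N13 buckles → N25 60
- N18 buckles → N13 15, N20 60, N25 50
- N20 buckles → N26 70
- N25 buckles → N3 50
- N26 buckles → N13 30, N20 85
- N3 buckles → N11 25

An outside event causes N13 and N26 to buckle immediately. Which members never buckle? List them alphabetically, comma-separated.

Round 1 — N13, N26 buckle (initial).
  N20: +85 → 85 ≥ 50
  N25: +60 → 60 < 110
Round 2 — N20 buckles.
No further bucklings.

N11, N18, N25, N3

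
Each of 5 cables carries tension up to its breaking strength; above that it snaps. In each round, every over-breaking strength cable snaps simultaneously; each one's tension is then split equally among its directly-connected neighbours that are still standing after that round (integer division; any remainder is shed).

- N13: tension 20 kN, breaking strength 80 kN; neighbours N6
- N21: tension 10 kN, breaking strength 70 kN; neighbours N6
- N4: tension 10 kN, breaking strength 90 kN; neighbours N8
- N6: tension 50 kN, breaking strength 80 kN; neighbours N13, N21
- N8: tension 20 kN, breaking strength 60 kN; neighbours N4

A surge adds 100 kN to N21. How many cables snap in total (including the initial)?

3

Round 1 — N21 at 110 > 70. N21 snaps.
  N21 sheds 110 kN to N6: 110 each.
    N6: 50+110 = 160 > 80
Round 2 — N6 snaps.
  N6 sheds 160 kN to N13: 160 each.
    N13: 20+160 = 180 > 80
Round 3 — N13 snaps.
  N13 sheds 180 kN: no online neighbours, lost.
No further breaks.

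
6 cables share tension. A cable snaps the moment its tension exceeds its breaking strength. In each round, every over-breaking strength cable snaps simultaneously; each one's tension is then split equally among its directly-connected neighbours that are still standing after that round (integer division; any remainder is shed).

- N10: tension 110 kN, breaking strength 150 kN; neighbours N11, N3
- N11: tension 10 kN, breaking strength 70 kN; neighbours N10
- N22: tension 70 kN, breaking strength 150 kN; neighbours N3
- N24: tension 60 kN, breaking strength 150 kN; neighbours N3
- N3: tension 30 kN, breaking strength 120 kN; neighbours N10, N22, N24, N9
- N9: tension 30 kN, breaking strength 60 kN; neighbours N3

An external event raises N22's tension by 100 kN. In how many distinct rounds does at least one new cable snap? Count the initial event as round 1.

4

Round 1 — N22 at 170 > 150. N22 snaps.
  N22 sheds 170 kN to N3: 170 each.
    N3: 30+170 = 200 > 120
Round 2 — N3 snaps.
  N3 sheds 200 kN to N10, N24, N9: 66 each (2 lost).
    N10: 110+66 = 176 > 150
    N24: 60+66 = 126 ≤ 150
    N9: 30+66 = 96 > 60
Round 3 — N10, N9 snap.
  N10 sheds 176 kN to N11: 176 each.
    N11: 10+176 = 186 > 70
  N9 sheds 96 kN: no online neighbours, lost.
Round 4 — N11 snaps.
  N11 sheds 186 kN: no online neighbours, lost.
No further breaks.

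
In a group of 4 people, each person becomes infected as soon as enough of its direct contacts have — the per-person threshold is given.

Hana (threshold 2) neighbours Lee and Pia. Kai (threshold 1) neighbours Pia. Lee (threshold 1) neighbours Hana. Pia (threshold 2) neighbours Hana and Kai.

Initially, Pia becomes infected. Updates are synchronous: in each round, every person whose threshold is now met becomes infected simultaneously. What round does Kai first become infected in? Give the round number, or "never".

2

Round 1 — Pia becomes infected (initial).
Round 2 — checking thresholds:
  Hana: 1 of 2 neighbours < 2, holds.
  Kai: 1 of 1 neighbours ≥ 1, becomes infected.
Round 3 — no new infections; cascade stops.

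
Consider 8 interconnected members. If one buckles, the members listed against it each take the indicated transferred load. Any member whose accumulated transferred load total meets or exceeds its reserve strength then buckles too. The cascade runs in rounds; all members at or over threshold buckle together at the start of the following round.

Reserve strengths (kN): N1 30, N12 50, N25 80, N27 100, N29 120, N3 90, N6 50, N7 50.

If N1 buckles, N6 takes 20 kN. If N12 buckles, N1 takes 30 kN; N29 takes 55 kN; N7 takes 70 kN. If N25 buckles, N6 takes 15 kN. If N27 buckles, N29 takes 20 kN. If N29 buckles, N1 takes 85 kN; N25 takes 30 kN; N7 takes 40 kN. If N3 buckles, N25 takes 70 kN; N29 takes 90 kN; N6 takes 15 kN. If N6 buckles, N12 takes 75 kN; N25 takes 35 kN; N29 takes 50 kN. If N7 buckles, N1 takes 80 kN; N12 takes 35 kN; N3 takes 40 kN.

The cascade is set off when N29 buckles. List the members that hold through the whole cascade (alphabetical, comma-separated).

N12, N25, N27, N3, N6, N7

Round 1 — N29 buckles (initial).
  N1: +85 → 85 ≥ 30
  N25: +30 → 30 < 80
  N7: +40 → 40 < 50
Round 2 — N1 buckles.
  N6: +20 → 20 < 50
No further bucklings.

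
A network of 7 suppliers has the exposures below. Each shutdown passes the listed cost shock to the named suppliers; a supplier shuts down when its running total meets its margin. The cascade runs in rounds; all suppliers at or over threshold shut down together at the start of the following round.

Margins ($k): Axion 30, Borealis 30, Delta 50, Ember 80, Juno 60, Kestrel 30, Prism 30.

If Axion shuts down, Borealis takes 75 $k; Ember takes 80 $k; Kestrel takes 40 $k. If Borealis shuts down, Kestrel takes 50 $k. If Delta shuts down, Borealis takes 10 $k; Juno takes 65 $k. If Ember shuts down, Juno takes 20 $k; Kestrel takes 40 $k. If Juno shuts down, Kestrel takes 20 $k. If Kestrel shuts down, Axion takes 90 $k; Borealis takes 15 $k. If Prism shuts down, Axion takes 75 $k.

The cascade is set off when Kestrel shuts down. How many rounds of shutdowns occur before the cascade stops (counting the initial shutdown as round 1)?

Round 1 — Kestrel shuts down (initial).
  Axion: +90 → 90 ≥ 30
  Borealis: +15 → 15 < 30
Round 2 — Axion shuts down.
  Borealis: +75 → 90 ≥ 30
  Ember: +80 → 80 ≥ 80
Round 3 — Borealis, Ember shut down.
  Juno: +20 → 20 < 60
No further shutdowns.

3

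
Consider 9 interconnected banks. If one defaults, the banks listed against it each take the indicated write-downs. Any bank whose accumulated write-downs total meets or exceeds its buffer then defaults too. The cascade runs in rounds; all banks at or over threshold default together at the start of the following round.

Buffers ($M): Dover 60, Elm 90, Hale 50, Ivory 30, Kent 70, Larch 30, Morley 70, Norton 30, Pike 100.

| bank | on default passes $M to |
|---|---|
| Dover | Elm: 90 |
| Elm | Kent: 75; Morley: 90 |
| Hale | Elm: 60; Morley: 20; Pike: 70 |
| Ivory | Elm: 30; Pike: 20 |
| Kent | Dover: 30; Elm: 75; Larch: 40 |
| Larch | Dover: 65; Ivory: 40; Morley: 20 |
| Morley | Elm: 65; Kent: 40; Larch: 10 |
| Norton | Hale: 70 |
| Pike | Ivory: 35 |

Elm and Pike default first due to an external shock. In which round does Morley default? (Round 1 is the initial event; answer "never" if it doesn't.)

Round 1 — Elm, Pike default (initial).
  Ivory: +35 → 35 ≥ 30
  Kent: +75 → 75 ≥ 70
  Morley: +90 → 90 ≥ 70
Round 2 — Ivory, Kent, Morley default.
  Dover: +30 → 30 < 60
  Larch: +40+10 → 50 ≥ 30
Round 3 — Larch defaults.
  Dover: +65 → 95 ≥ 60
Round 4 — Dover defaults.
No further defaults.

2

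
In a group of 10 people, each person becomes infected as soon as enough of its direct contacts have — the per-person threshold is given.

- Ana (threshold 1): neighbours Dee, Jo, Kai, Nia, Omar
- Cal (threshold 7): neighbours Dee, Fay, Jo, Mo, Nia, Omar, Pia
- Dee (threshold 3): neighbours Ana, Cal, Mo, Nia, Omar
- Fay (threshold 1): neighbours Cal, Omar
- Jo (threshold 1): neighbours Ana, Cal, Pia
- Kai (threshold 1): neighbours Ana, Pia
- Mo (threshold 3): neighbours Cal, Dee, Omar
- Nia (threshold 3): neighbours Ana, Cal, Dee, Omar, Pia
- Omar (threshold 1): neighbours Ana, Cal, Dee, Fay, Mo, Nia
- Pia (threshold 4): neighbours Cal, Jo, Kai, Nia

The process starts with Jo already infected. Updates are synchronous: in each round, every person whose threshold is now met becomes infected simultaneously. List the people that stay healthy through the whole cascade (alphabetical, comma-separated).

Round 1 — Jo becomes infected (initial).
Round 2 — checking thresholds:
  Ana: 1 of 5 neighbours ≥ 1, becomes infected.
  Cal: 1 of 7 neighbours < 7, below threshold.
  Pia: 1 of 4 neighbours < 4, below threshold.
Round 3 — checking thresholds:
  Cal: 1 of 7 neighbours < 7, below threshold.
  Dee: 1 of 5 neighbours < 3, below threshold.
  Kai: 1 of 2 neighbours ≥ 1, becomes infected.
  Nia: 1 of 5 neighbours < 3, below threshold.
  Omar: 1 of 6 neighbours ≥ 1, becomes infected.
  Pia: 1 of 4 neighbours < 4, below threshold.
Round 4 — checking thresholds:
  Cal: 2 of 7 neighbours < 7, below threshold.
  Dee: 2 of 5 neighbours < 3, below threshold.
  Fay: 1 of 2 neighbours ≥ 1, becomes infected.
  Mo: 1 of 3 neighbours < 3, below threshold.
  Nia: 2 of 5 neighbours < 3, below threshold.
  Pia: 2 of 4 neighbours < 4, below threshold.
Round 5 — no new infections; cascade stops.

Cal, Dee, Mo, Nia, Pia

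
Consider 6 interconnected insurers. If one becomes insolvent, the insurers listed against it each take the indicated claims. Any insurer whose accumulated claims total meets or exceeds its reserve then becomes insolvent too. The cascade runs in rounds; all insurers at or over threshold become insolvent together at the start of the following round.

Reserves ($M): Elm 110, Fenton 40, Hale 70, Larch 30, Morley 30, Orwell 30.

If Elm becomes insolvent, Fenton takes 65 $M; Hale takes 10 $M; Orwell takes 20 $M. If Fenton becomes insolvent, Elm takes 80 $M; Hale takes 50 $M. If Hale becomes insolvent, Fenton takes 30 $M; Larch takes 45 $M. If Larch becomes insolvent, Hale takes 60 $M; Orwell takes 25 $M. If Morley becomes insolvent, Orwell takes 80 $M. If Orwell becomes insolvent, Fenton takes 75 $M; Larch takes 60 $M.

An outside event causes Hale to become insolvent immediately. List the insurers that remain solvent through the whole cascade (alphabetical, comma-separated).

Round 1 — Hale becomes insolvent (initial).
  Fenton: +30 → 30 < 40
  Larch: +45 → 45 ≥ 30
Round 2 — Larch becomes insolvent.
  Orwell: +25 → 25 < 30
No further insolvencies.

Elm, Fenton, Morley, Orwell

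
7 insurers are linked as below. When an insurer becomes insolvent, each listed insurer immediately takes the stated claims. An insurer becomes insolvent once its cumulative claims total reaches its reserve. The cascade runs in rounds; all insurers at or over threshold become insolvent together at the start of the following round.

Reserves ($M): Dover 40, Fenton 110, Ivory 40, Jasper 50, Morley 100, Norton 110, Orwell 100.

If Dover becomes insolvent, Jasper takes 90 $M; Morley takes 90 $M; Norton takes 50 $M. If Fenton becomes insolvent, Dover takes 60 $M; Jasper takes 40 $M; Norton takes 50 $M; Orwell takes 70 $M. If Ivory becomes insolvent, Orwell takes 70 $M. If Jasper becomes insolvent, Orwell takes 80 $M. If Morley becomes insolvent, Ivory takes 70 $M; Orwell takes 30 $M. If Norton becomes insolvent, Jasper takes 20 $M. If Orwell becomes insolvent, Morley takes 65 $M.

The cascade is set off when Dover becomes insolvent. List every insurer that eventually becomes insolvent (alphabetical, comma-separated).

Dover, Jasper

Round 1 — Dover becomes insolvent (initial).
  Jasper: +90 → 90 ≥ 50
  Morley: +90 → 90 < 100
  Norton: +50 → 50 < 110
Round 2 — Jasper becomes insolvent.
  Orwell: +80 → 80 < 100
No further insolvencies.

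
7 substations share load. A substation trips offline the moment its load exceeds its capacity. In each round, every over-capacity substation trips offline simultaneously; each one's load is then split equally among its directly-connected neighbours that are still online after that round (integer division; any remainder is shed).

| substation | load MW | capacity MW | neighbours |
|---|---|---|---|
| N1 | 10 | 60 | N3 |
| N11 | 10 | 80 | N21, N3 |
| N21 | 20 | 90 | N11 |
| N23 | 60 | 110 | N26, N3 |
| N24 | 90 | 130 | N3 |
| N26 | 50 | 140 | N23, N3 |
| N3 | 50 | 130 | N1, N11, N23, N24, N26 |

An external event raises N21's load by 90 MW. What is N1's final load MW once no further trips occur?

Round 1 — N21 at 110 > 90. N21 trips offline.
  N21 sheds 110 MW to N11: 110 each.
    N11: 10+110 = 120 > 80
Round 2 — N11 trips offline.
  N11 sheds 120 MW to N3: 120 each.
    N3: 50+120 = 170 > 130
Round 3 — N3 trips offline.
  N3 sheds 170 MW to N1, N23, N24, N26: 42 each (2 lost).
    N1: 10+42 = 52 ≤ 60
    N23: 60+42 = 102 ≤ 110
    N24: 90+42 = 132 > 130
    N26: 50+42 = 92 ≤ 140
Round 4 — N24 trips offline.
  N24 sheds 132 MW: no online neighbours, lost.
No further trips.

52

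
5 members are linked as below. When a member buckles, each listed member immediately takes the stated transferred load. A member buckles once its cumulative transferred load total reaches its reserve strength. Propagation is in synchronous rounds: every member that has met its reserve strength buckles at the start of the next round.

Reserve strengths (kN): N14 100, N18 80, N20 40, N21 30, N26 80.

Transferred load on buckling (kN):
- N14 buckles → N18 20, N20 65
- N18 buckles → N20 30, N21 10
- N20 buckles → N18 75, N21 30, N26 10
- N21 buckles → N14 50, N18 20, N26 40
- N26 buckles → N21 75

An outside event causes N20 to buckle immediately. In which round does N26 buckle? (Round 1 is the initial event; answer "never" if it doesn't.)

Round 1 — N20 buckles (initial).
  N18: +75 → 75 < 80
  N21: +30 → 30 ≥ 30
  N26: +10 → 10 < 80
Round 2 — N21 buckles.
  N14: +50 → 50 < 100
  N18: +20 → 95 ≥ 80
  N26: +40 → 50 < 80
Round 3 — N18 buckles.
No further bucklings.

never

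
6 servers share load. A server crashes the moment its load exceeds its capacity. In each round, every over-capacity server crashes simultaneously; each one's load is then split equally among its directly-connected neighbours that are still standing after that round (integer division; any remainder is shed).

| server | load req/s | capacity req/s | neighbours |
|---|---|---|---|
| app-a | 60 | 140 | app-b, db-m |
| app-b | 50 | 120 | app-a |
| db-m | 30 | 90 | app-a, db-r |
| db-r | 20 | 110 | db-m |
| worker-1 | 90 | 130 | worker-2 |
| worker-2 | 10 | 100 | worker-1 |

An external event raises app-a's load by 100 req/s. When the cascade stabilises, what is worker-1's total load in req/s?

Round 1 — app-a at 160 > 140. app-a crashes.
  app-a sheds 160 req/s to app-b, db-m: 80 each.
    app-b: 50+80 = 130 > 120
    db-m: 30+80 = 110 > 90
Round 2 — app-b, db-m crash.
  app-b sheds 130 req/s: no online neighbours, lost.
  db-m sheds 110 req/s to db-r: 110 each.
    db-r: 20+110 = 130 > 110
Round 3 — db-r crashes.
  db-r sheds 130 req/s: no online neighbours, lost.
No further crashes.

90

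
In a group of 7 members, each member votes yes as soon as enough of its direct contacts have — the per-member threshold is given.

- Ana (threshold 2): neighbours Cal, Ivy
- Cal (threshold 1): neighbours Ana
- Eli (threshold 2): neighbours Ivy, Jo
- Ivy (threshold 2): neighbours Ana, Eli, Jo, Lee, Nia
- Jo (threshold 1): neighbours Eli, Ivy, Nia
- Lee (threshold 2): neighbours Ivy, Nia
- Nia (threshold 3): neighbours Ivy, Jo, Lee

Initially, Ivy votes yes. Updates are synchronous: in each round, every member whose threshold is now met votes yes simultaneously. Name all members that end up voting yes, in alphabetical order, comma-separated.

Round 1 — Ivy votes yes (initial).
Round 2 — checking thresholds:
  Ana: 1 of 2 neighbours < 2, holds.
  Eli: 1 of 2 neighbours < 2, holds.
  Jo: 1 of 3 neighbours ≥ 1, votes yes.
  Lee: 1 of 2 neighbours < 2, holds.
  Nia: 1 of 3 neighbours < 3, holds.
Round 3 — checking thresholds:
  Ana: 1 of 2 neighbours < 2, holds.
  Eli: 2 of 2 neighbours ≥ 2, votes yes.
  Lee: 1 of 2 neighbours < 2, holds.
  Nia: 2 of 3 neighbours < 3, holds.
Round 4 — no new yes votes; cascade stops.

Eli, Ivy, Jo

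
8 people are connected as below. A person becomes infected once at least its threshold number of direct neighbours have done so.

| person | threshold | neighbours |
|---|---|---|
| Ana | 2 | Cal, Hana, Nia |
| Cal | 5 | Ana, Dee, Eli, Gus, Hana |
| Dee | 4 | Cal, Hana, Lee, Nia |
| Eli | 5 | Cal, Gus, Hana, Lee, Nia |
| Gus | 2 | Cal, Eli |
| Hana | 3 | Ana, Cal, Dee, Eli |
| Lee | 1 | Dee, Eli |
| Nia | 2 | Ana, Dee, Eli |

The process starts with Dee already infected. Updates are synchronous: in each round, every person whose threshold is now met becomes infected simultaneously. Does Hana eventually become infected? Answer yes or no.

no

Round 1 — Dee becomes infected (initial).
Round 2 — checking thresholds:
  Cal: 1 of 5 neighbours < 5, holds.
  Hana: 1 of 4 neighbours < 3, holds.
  Lee: 1 of 2 neighbours ≥ 1, becomes infected.
  Nia: 1 of 3 neighbours < 2, holds.
Round 3 — no new infections; cascade stops.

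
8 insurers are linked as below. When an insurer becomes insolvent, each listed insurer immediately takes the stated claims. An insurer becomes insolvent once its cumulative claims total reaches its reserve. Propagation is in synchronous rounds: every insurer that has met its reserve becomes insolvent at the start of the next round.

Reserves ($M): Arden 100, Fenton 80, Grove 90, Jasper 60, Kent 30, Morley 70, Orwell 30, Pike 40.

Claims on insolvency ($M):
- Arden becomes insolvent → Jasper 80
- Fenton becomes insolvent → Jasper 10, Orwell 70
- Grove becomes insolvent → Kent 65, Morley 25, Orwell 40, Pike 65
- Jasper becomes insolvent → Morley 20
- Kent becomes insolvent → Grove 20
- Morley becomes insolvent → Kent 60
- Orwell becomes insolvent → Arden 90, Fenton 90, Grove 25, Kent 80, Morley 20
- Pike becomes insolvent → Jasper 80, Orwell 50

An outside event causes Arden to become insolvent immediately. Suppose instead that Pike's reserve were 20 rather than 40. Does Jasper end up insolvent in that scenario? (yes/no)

yes

With Pike's reserve at 20:
Round 1 — Arden becomes insolvent (initial).
  Jasper: +80 → 80 ≥ 60
Round 2 — Jasper becomes insolvent.
  Morley: +20 → 20 < 70
No further insolvencies.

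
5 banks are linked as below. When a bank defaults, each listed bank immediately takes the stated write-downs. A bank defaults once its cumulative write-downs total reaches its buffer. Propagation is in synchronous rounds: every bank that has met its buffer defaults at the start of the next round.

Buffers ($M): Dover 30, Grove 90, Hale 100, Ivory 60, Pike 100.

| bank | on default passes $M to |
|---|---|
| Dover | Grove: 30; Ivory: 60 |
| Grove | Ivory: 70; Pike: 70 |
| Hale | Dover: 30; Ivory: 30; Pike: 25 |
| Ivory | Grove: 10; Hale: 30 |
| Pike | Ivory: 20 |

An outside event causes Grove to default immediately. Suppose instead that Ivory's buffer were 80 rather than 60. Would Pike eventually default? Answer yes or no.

With Ivory's buffer at 80:
Round 1 — Grove defaults (initial).
  Ivory: +70 → 70 < 80
  Pike: +70 → 70 < 100
No further defaults.

no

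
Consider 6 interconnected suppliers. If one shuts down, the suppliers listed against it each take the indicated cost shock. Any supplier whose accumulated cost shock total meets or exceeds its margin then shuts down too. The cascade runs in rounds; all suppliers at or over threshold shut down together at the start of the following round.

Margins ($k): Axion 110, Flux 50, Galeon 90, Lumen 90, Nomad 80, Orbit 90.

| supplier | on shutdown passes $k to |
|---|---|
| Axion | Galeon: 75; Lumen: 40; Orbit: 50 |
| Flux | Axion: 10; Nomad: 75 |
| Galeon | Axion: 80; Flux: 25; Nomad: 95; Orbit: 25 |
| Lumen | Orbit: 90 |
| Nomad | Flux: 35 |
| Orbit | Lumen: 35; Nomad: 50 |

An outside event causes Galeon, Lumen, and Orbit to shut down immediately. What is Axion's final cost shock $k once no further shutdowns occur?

Round 1 — Galeon, Lumen, Orbit shut down (initial).
  Axion: +80 → 80 < 110
  Flux: +25 → 25 < 50
  Nomad: +95+50 → 145 ≥ 80
Round 2 — Nomad shuts down.
  Flux: +35 → 60 ≥ 50
Round 3 — Flux shuts down.
  Axion: +10 → 90 < 110
No further shutdowns.

90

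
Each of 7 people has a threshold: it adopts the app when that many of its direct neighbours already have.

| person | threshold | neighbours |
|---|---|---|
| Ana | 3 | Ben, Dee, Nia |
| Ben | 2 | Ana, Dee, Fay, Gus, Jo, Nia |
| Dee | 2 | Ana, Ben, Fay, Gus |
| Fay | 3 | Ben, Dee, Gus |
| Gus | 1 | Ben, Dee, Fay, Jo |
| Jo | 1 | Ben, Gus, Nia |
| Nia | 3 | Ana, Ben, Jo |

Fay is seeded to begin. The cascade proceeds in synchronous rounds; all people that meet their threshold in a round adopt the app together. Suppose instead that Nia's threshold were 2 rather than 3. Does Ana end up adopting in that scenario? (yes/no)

With Nia's threshold at 2:
Round 1 — Fay adopts the app (initial).
Round 2 — checking thresholds:
  Ben: 1 of 6 neighbours < 2, not yet.
  Dee: 1 of 4 neighbours < 2, not yet.
  Gus: 1 of 4 neighbours ≥ 1, adopts the app.
Round 3 — checking thresholds:
  Ben: 2 of 6 neighbours ≥ 2, adopts the app.
  Dee: 2 of 4 neighbours ≥ 2, adopts the app.
  Jo: 1 of 3 neighbours ≥ 1, adopts the app.
Round 4 — checking thresholds:
  Ana: 2 of 3 neighbours < 3, not yet.
  Nia: 2 of 3 neighbours ≥ 2, adopts the app.
Round 5 — checking thresholds:
  Ana: 3 of 3 neighbours ≥ 3, adopts the app.
Round 6 — no new adoptions; cascade stops.

yes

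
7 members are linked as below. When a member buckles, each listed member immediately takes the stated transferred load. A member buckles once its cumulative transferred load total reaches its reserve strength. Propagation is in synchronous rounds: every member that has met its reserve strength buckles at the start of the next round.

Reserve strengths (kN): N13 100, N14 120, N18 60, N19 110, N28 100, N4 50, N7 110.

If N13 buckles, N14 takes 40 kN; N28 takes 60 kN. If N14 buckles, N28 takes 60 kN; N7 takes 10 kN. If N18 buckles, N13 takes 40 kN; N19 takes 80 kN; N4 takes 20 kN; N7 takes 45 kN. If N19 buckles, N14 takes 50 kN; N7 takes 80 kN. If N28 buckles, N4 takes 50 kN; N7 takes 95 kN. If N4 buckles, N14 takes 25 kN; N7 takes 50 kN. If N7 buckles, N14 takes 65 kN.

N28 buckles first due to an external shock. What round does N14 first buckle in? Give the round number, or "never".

never

Round 1 — N28 buckles (initial).
  N4: +50 → 50 ≥ 50
  N7: +95 → 95 < 110
Round 2 — N4 buckles.
  N14: +25 → 25 < 120
  N7: +50 → 145 ≥ 110
Round 3 — N7 buckles.
  N14: +65 → 90 < 120
No further bucklings.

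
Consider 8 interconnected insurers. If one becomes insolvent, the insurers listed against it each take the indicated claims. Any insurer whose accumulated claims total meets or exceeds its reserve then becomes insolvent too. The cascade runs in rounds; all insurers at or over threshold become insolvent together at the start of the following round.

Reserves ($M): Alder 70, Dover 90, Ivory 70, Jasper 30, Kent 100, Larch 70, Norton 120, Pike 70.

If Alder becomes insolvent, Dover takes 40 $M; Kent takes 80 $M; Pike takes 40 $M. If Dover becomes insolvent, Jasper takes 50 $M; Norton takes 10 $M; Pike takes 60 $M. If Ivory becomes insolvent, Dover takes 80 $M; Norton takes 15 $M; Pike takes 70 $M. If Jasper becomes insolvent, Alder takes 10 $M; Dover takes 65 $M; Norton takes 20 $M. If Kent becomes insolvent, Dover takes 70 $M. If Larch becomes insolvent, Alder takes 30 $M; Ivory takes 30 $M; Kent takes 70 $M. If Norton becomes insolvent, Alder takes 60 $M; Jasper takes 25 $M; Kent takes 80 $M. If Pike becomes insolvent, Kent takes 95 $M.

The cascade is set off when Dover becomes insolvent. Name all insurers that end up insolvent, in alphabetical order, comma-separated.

Round 1 — Dover becomes insolvent (initial).
  Jasper: +50 → 50 ≥ 30
  Norton: +10 → 10 < 120
  Pike: +60 → 60 < 70
Round 2 — Jasper becomes insolvent.
  Alder: +10 → 10 < 70
  Norton: +20 → 30 < 120
No further insolvencies.

Dover, Jasper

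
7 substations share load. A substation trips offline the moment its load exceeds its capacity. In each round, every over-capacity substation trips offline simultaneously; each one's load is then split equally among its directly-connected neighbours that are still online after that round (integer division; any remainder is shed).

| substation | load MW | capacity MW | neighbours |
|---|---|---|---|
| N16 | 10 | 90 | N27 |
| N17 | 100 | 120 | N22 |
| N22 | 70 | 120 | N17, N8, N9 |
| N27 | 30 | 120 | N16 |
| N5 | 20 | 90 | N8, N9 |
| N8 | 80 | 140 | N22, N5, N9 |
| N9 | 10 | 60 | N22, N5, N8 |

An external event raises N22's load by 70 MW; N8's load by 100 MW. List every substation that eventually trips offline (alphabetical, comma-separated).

N17, N22, N5, N8, N9

Round 1 — N22 at 140 > 120; N8 at 180 > 140. N22, N8 trip offline.
  N22 sheds 140 MW to N17, N9: 70 each.
    N17: 100+70 = 170 > 120
    N9: 10+70 = 80 > 60
  N8 sheds 180 MW to N5, N9: 90 each.
    N5: 20+90 = 110 > 90
    N9: 80+90 = 170 > 60
Round 2 — N17, N5, N9 trip offline.
  N17 sheds 170 MW: no online neighbours, lost.
  N5 sheds 110 MW: no online neighbours, lost.
  N9 sheds 170 MW: no online neighbours, lost.
No further trips.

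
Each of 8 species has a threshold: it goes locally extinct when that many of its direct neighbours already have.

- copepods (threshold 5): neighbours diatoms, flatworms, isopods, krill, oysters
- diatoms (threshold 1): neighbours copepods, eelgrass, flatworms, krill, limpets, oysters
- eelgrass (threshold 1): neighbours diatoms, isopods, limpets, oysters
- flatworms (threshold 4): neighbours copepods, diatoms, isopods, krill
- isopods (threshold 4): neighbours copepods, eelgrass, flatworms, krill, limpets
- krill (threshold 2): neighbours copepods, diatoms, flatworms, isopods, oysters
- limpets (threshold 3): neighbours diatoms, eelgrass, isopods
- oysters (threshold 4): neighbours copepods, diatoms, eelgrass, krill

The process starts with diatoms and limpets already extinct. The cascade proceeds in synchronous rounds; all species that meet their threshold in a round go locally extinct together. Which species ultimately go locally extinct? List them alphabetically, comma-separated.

diatoms, eelgrass, limpets

Round 1 — diatoms, limpets go locally extinct (initial).
Round 2 — checking thresholds:
  copepods: 1 of 5 neighbours < 5, below threshold.
  eelgrass: 2 of 4 neighbours ≥ 1, goes locally extinct.
  flatworms: 1 of 4 neighbours < 4, below threshold.
  isopods: 1 of 5 neighbours < 4, below threshold.
  krill: 1 of 5 neighbours < 2, below threshold.
  oysters: 1 of 4 neighbours < 4, below threshold.
Round 3 — no new extinctions; cascade stops.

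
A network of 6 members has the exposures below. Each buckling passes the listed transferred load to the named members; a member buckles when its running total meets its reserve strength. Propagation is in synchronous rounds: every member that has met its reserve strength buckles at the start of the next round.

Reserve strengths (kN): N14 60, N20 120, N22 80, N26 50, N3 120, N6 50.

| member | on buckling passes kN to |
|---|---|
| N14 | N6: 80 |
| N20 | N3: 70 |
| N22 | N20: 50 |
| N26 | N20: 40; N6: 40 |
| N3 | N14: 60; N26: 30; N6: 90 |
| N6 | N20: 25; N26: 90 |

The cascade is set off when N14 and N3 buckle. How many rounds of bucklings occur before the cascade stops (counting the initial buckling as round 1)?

3

Round 1 — N14, N3 buckle (initial).
  N26: +30 → 30 < 50
  N6: +80+90 → 170 ≥ 50
Round 2 — N6 buckles.
  N20: +25 → 25 < 120
  N26: +90 → 120 ≥ 50
Round 3 — N26 buckles.
  N20: +40 → 65 < 120
No further bucklings.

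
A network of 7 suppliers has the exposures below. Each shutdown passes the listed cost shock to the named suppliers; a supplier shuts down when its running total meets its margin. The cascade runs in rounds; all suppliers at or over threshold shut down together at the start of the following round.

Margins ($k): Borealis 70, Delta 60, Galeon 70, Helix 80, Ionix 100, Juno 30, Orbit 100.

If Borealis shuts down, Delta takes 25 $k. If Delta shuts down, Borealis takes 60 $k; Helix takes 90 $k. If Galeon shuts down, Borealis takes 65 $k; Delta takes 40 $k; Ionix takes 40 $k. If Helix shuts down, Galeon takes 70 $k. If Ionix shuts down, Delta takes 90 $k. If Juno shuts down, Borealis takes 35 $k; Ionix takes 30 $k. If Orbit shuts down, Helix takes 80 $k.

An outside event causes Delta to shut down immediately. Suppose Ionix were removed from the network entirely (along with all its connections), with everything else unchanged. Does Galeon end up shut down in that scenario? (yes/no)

With Ionix removed:
Round 1 — Delta shuts down (initial).
  Borealis: +60 → 60 < 70
  Helix: +90 → 90 ≥ 80
Round 2 — Helix shuts down.
  Galeon: +70 → 70 ≥ 70
Round 3 — Galeon shuts down.
  Borealis: +65 → 125 ≥ 70
Round 4 — Borealis shuts down.
No further shutdowns.

yes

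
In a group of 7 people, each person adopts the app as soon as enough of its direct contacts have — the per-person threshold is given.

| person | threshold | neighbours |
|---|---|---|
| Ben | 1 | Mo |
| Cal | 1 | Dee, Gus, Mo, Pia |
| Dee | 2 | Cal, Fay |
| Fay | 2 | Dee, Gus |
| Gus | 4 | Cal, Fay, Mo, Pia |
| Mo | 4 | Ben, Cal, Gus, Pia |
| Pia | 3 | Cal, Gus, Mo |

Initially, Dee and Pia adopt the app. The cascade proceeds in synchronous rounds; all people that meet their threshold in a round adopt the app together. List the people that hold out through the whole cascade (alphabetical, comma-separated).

Round 1 — Dee, Pia adopt the app (initial).
Round 2 — checking thresholds:
  Cal: 2 of 4 neighbours ≥ 1, adopts the app.
  Fay: 1 of 2 neighbours < 2, holds.
  Gus: 1 of 4 neighbours < 4, holds.
  Mo: 1 of 4 neighbours < 4, holds.
Round 3 — no new adoptions; cascade stops.

Ben, Fay, Gus, Mo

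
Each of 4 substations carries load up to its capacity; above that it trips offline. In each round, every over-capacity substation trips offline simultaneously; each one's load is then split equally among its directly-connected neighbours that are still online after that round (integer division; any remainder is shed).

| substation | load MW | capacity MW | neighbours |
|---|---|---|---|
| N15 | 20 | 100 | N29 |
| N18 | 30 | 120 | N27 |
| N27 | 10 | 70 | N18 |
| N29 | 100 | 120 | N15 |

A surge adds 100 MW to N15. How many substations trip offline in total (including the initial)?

Round 1 — N15 at 120 > 100. N15 trips offline.
  N15 sheds 120 MW to N29: 120 each.
    N29: 100+120 = 220 > 120
Round 2 — N29 trips offline.
  N29 sheds 220 MW: no online neighbours, lost.
No further trips.

2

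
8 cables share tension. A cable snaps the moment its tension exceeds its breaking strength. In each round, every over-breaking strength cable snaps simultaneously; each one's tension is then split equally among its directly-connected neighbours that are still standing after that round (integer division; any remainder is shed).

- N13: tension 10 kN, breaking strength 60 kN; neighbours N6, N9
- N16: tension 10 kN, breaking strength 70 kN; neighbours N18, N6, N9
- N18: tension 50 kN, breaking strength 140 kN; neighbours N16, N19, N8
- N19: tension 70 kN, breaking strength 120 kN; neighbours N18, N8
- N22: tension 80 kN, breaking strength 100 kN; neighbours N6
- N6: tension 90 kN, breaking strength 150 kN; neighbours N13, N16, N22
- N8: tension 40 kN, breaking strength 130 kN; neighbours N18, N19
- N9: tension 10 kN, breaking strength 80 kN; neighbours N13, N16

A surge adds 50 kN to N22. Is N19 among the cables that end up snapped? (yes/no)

Round 1 — N22 at 130 > 100. N22 snaps.
  N22 sheds 130 kN to N6: 130 each.
    N6: 90+130 = 220 > 150
Round 2 — N6 snaps.
  N6 sheds 220 kN to N13, N16: 110 each.
    N13: 10+110 = 120 > 60
    N16: 10+110 = 120 > 70
Round 3 — N13, N16 snap.
  N13 sheds 120 kN to N9: 120 each.
    N9: 10+120 = 130 > 80
  N16 sheds 120 kN to N18, N9: 60 each.
    N18: 50+60 = 110 ≤ 140
    N9: 130+60 = 190 > 80
Round 4 — N9 snaps.
  N9 sheds 190 kN: no online neighbours, lost.
No further breaks.

no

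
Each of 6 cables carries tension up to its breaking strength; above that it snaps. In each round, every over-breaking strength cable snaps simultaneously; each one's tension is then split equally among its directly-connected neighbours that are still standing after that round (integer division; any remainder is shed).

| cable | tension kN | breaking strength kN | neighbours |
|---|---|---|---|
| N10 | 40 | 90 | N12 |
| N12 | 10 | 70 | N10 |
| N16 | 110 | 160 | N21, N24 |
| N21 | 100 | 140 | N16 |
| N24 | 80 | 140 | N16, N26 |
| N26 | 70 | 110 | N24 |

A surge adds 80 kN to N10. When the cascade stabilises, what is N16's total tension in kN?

110

Round 1 — N10 at 120 > 90. N10 snaps.
  N10 sheds 120 kN to N12: 120 each.
    N12: 10+120 = 130 > 70
Round 2 — N12 snaps.
  N12 sheds 130 kN: no online neighbours, lost.
No further breaks.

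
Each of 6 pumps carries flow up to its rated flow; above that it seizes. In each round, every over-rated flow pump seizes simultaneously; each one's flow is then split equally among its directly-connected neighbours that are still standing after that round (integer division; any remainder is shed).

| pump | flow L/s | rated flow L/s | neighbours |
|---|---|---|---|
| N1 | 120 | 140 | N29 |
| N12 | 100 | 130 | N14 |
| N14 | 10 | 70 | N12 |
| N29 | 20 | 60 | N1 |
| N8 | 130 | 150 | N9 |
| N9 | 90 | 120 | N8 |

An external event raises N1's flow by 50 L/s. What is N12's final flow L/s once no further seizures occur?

100

Round 1 — N1 at 170 > 140. N1 seizes.
  N1 sheds 170 L/s to N29: 170 each.
    N29: 20+170 = 190 > 60
Round 2 — N29 seizes.
  N29 sheds 190 L/s: no online neighbours, lost.
No further seizures.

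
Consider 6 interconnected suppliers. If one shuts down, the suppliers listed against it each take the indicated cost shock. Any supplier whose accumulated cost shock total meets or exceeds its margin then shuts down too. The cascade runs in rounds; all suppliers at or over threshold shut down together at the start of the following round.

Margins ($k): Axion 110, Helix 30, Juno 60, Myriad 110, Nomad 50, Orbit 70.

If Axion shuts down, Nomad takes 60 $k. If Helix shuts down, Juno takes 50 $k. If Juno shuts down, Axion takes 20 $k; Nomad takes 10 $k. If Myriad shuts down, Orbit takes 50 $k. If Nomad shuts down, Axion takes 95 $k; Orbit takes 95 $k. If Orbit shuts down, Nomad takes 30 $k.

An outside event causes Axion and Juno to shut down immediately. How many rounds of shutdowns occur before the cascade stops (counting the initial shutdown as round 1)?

3

Round 1 — Axion, Juno shut down (initial).
  Nomad: +60+10 → 70 ≥ 50
Round 2 — Nomad shuts down.
  Orbit: +95 → 95 ≥ 70
Round 3 — Orbit shuts down.
No further shutdowns.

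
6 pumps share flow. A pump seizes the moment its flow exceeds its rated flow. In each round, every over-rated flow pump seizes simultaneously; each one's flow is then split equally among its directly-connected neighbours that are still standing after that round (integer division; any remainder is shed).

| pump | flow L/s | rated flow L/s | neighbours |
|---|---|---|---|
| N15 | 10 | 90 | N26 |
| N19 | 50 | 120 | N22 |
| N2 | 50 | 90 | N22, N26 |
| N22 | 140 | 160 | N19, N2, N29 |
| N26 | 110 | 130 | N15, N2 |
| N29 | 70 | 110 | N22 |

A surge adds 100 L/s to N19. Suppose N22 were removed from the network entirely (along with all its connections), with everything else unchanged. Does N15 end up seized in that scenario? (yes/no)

no

With N22 removed:
Round 1 — N19 at 150 > 120. N19 seizes.
  N19 sheds 150 L/s: no online neighbours, lost.
No further seizures.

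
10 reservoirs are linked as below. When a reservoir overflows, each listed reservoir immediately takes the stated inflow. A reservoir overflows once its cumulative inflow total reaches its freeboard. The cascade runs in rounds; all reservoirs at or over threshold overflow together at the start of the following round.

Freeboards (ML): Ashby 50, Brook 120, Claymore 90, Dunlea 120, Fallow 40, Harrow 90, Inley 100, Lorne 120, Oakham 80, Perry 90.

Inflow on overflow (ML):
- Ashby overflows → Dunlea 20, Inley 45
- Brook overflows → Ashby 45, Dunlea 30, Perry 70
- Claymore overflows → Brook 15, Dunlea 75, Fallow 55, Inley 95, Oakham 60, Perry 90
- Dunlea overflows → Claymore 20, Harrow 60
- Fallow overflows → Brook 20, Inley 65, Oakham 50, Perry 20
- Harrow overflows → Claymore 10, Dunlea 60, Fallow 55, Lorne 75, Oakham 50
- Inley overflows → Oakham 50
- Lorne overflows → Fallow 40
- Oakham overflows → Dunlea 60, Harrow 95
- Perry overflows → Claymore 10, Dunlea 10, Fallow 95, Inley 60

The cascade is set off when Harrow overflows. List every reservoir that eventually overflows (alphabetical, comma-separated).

Round 1 — Harrow overflows (initial).
  Claymore: +10 → 10 < 90
  Dunlea: +60 → 60 < 120
  Fallow: +55 → 55 ≥ 40
  Lorne: +75 → 75 < 120
  Oakham: +50 → 50 < 80
Round 2 — Fallow overflows.
  Brook: +20 → 20 < 120
  Inley: +65 → 65 < 100
  Oakham: +50 → 100 ≥ 80
  Perry: +20 → 20 < 90
Round 3 — Oakham overflows.
  Dunlea: +60 → 120 ≥ 120
Round 4 — Dunlea overflows.
  Claymore: +20 → 30 < 90
No further overflows.

Dunlea, Fallow, Harrow, Oakham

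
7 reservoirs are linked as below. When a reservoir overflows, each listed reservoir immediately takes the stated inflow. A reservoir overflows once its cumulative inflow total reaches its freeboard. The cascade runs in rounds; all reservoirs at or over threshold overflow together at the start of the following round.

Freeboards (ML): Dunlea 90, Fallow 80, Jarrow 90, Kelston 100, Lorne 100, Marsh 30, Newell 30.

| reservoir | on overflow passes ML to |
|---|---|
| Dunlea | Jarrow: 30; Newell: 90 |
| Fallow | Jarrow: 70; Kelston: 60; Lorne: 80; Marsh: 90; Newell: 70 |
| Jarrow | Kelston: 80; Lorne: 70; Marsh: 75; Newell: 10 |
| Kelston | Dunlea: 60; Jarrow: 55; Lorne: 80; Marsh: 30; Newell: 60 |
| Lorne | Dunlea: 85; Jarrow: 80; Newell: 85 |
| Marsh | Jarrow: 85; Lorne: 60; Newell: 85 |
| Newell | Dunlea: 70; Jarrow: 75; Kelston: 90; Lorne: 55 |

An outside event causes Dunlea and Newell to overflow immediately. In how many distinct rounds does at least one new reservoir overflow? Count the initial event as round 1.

3

Round 1 — Dunlea, Newell overflow (initial).
  Jarrow: +30+75 → 105 ≥ 90
  Kelston: +90 → 90 < 100
  Lorne: +55 → 55 < 100
Round 2 — Jarrow overflows.
  Kelston: +80 → 170 ≥ 100
  Lorne: +70 → 125 ≥ 100
  Marsh: +75 → 75 ≥ 30
Round 3 — Kelston, Lorne, Marsh overflow.
No further overflows.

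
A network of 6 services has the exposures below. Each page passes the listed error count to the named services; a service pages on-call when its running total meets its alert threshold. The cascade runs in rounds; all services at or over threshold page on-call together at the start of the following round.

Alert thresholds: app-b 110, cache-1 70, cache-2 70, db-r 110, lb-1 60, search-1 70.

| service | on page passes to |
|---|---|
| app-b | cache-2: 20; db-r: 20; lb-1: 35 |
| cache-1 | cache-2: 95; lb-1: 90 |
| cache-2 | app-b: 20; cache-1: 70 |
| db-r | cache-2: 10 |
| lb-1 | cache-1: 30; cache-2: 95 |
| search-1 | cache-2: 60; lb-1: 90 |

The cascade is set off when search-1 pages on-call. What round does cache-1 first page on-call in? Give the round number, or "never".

Round 1 — search-1 pages on-call (initial).
  cache-2: +60 → 60 < 70
  lb-1: +90 → 90 ≥ 60
Round 2 — lb-1 pages on-call.
  cache-1: +30 → 30 < 70
  cache-2: +95 → 155 ≥ 70
Round 3 — cache-2 pages on-call.
  app-b: +20 → 20 < 110
  cache-1: +70 → 100 ≥ 70
Round 4 — cache-1 pages on-call.
No further pages.

4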